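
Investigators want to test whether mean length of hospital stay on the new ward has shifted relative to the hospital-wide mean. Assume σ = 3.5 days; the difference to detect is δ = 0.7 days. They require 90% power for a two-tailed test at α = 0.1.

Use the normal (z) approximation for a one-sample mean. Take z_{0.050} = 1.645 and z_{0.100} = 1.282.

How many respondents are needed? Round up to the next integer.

n = 215

n = (z_{α/2} + z_β)² · σ² / δ²
  = (1.645 + 1.282)² · 3.5² / 0.7²
  = 8.5673 · 12.25 / 0.49
  = 214.18
Round up → n = 215.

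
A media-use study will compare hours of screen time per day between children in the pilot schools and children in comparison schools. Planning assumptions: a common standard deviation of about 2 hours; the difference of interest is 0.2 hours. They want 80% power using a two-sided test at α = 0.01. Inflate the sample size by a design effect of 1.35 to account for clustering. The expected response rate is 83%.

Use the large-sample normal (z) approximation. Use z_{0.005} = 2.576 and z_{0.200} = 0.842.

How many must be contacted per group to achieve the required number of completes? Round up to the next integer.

n = (z_{α/2} + z_β)² · (σ₁² + σ₂²) / δ²
  = (2.576 + 0.842)² · (2·2² = 8) / 0.2²
  = 11.6827 · 8 / 0.04
  = 2336.54
Design effect: 1.35 × 2336.54 = 3154.34.
Adjust for 83% response: 3154.34 / 0.83 = 3800.40.
Round up → n = 3801 per group.

n = 3801 per group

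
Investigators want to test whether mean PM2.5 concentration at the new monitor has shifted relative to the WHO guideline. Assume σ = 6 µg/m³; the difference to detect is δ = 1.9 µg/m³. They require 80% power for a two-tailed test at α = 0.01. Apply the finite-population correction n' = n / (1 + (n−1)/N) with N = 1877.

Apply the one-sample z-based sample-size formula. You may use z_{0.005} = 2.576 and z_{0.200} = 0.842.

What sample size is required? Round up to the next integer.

n = 110

n = (z_{α/2} + z_β)² · σ² / δ²
  = (2.576 + 0.842)² · 6² / 1.9²
  = 11.6827 · 36 / 3.61
  = 116.50
Finite-population correction (N = 1877): 116.50 / (1 + (116.50 − 1)/1877) = 109.75.
Round up → n = 110.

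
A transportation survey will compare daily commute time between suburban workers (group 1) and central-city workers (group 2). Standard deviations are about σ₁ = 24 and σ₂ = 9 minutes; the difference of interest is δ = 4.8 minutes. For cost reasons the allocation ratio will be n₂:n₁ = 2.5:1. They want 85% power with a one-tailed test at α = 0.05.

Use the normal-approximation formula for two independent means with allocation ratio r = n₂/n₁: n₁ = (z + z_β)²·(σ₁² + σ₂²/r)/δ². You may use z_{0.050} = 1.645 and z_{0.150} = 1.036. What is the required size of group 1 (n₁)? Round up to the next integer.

n₁ = 190

n₁ = (z_α + z_β)² · (σ₁² + σ₂²/r) / δ²
   = (1.645 + 1.036)² · (24² + 9²/2.5) / 4.8²
   = 7.1878 · (576 + 32.4) / 23.04
   = 7.1878 · 608.4 / 23.04
   = 189.80
Round up → n₁ = 190; n₂ = r·n₁ = 2.5 × 190 = 475.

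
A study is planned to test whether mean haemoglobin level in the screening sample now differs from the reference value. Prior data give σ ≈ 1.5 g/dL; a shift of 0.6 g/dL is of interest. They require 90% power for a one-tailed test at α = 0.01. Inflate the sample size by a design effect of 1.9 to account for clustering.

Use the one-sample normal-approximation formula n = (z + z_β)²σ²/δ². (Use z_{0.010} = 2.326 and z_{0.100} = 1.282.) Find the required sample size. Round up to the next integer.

n = (z_α + z_β)² · σ² / δ²
  = (2.326 + 1.282)² · 1.5² / 0.6²
  = 13.0177 · 2.25 / 0.36
  = 81.36
Design effect: 1.9 × 81.36 = 154.58.
Round up → n = 155.

n = 155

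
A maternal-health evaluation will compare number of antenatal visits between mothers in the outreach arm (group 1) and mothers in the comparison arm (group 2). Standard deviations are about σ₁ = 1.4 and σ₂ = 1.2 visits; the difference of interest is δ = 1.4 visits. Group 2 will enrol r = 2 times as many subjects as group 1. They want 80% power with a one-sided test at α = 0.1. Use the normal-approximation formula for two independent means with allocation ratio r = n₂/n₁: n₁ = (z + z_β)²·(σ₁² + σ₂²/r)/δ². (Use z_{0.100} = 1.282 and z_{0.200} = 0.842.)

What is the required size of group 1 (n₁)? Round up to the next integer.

n₁ = (z_α + z_β)² · (σ₁² + σ₂²/r) / δ²
   = (1.282 + 0.842)² · (1.4² + 1.2²/2) / 1.4²
   = 4.5114 · (1.96 + 0.72) / 1.96
   = 4.5114 · 2.68 / 1.96
   = 6.17
Round up → n₁ = 7; n₂ = r·n₁ = 2 × 7 = 14.

n₁ = 7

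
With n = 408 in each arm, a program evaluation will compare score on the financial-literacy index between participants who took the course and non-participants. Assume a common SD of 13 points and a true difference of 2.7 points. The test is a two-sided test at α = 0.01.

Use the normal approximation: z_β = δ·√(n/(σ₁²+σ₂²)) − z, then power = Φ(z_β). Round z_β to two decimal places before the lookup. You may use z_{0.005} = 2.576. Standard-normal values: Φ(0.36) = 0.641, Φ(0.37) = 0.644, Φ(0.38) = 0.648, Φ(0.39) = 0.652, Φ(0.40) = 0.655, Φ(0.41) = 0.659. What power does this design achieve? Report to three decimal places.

z_β = δ·√(n/(σ₁²+σ₂²)) − z_{α/2}
    = 2.7 · √(408/338) − 2.576
    = 2.7 · 1.09868 − 2.576
    = 2.9664 − 2.576 = 0.3904 → 0.39
Power = Φ(0.39) = 0.652.

Power ≈ 0.652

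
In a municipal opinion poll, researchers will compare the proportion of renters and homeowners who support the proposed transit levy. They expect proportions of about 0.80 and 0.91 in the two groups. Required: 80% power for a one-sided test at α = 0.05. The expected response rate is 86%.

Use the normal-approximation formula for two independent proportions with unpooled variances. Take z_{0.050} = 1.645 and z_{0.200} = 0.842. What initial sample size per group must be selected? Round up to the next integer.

n = 144 per group

n = (z_α + z_β)² · [p₁(1−p₁) + p₂(1−p₂)] / (p₁ − p₂)²
  = (1.645 + 0.842)² · (0.80·0.20 + 0.91·0.09) / (-0.11)²
  = (2.487)² · (0.1600 + 0.0819) / 0.0121
  = 6.1852 · 0.2419 / 0.0121
  = 123.65
Adjust for 86% response: 123.65 / 0.86 = 143.78.
Round up → n = 144 per group.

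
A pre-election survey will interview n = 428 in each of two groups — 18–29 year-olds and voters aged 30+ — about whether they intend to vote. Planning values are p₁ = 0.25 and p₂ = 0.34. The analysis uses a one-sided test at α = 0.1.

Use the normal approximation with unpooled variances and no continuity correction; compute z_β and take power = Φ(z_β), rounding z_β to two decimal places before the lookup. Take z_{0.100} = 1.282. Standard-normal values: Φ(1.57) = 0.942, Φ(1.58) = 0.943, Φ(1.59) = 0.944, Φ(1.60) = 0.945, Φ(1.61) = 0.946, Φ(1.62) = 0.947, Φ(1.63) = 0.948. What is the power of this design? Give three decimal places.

Power ≈ 0.947

z_β = |p₁−p₂|·√(n/[p₁q₁+p₂q₂]) − z_α
    = 0.09 · √(428/0.4119) − 1.282
    = 0.09 · 32.2349 − 1.282
    = 2.9011 − 1.282 = 1.6191 → 1.62
Power = Φ(1.62) = 0.947.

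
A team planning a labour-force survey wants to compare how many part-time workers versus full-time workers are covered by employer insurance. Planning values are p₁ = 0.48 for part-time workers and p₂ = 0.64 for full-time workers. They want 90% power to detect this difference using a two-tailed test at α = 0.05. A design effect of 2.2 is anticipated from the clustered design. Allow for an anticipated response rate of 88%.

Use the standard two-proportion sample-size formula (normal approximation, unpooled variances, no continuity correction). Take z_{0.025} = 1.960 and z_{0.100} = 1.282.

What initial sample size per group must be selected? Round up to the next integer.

n = (z_{α/2} + z_β)² · [p₁(1−p₁) + p₂(1−p₂)] / (p₁ − p₂)²
  = (1.960 + 1.282)² · (0.48·0.52 + 0.64·0.36) / (-0.16)²
  = (3.242)² · (0.2496 + 0.2304) / 0.0256
  = 10.5106 · 0.4800 / 0.0256
  = 197.07
Design effect: 2.2 × 197.07 = 433.56.
Adjust for 88% response: 433.56 / 0.88 = 492.68.
Round up → n = 493 per group.

n = 493 per group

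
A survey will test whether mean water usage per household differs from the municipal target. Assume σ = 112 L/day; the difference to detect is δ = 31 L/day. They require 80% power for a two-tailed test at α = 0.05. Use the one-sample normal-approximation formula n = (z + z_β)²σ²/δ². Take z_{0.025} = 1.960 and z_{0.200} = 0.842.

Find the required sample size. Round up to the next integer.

n = (z_{α/2} + z_β)² · σ² / δ²
  = (1.960 + 0.842)² · 112² / 31²
  = 7.8512 · 12544 / 961
  = 102.48
Round up → n = 103.

n = 103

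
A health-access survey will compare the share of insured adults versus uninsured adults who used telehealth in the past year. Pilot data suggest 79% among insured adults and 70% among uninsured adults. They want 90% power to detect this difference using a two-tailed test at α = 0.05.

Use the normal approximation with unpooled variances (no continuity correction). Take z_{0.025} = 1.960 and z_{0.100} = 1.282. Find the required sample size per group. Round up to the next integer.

n = (z_{α/2} + z_β)² · [p₁(1−p₁) + p₂(1−p₂)] / (p₁ − p₂)²
  = (1.960 + 1.282)² · (0.79·0.21 + 0.70·0.30) / (0.09)²
  = (3.242)² · (0.1659 + 0.2100) / 0.0081
  = 10.5106 · 0.3759 / 0.0081
  = 487.77
Round up → n = 488 per group.

n = 488 per group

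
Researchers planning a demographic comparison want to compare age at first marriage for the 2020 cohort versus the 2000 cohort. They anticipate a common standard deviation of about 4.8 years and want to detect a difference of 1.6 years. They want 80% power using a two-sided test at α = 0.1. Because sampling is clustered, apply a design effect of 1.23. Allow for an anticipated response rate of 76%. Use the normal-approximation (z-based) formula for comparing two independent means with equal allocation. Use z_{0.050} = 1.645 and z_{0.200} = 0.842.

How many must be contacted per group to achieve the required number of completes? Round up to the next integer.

n = (z_{α/2} + z_β)² · (σ₁² + σ₂²) / δ²
  = (1.645 + 0.842)² · (2·4.8² = 46.08) / 1.6²
  = 6.1852 · 46.08 / 2.56
  = 111.33
Design effect: 1.23 × 111.33 = 136.94.
Adjust for 76% response: 136.94 / 0.76 = 180.18.
Round up → n = 181 per group.

n = 181 per group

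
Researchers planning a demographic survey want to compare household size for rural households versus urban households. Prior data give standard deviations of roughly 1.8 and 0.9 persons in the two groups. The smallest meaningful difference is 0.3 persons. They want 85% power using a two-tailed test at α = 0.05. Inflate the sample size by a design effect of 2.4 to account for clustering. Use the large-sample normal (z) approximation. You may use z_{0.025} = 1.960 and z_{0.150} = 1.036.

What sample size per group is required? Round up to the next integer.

n = (z_{α/2} + z_β)² · (σ₁² + σ₂²) / δ²
  = (1.960 + 1.036)² · (1.8² + 0.9² = 4.05) / 0.3²
  = 8.9760 · 4.05 / 0.09
  = 403.92
Design effect: 2.4 × 403.92 = 969.41.
Round up → n = 970 per group.

n = 970 per group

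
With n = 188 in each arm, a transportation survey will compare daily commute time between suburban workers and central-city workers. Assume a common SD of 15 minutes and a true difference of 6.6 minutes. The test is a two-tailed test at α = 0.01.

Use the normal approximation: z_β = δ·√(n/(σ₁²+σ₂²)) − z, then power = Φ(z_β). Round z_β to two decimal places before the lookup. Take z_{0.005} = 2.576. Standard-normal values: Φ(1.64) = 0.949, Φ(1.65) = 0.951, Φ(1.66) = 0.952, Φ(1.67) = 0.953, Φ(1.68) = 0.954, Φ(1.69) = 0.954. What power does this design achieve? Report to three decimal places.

Power ≈ 0.954

z_β = δ·√(n/(σ₁²+σ₂²)) − z_{α/2}
    = 6.6 · √(188/450) − 2.576
    = 6.6 · 0.64636 − 2.576
    = 4.2660 − 2.576 = 1.6900 → 1.69
Power = Φ(1.69) = 0.954.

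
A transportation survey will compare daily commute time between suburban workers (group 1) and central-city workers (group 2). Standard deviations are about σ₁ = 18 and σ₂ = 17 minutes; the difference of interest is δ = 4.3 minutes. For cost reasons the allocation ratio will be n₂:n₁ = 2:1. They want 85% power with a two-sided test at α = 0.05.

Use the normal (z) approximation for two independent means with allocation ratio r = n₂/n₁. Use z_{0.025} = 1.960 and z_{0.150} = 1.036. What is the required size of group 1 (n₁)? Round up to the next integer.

n₁ = 228

n₁ = (z_{α/2} + z_β)² · (σ₁² + σ₂²/r) / δ²
   = (1.960 + 1.036)² · (18² + 17²/2) / 4.3²
   = 8.9760 · (324 + 144.5) / 18.49
   = 8.9760 · 468.5 / 18.49
   = 227.43
Round up → n₁ = 228; n₂ = r·n₁ = 2 × 228 = 456.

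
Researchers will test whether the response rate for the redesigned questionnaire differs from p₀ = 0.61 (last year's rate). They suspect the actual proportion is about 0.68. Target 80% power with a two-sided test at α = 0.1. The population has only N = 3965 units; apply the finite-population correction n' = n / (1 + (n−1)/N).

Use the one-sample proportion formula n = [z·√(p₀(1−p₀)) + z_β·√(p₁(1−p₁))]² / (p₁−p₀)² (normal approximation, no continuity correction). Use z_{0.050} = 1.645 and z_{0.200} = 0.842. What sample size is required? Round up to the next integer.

n = [z_{α/2}·√(p₀q₀) + z_β·√(p₁q₁)]² / (p₁ − p₀)²
  = [1.645·√(0.61·0.39) + 0.842·√(0.68·0.32)]² / (0.07)²
  = [1.645·0.4877 + 0.842·0.4665]² / 0.0049
  = [1.1951]² / 0.0049
  = 291.49
Finite-population correction (N = 3965): 291.49 / (1 + (291.49 − 1)/3965) = 271.59.
Round up → n = 272.

n = 272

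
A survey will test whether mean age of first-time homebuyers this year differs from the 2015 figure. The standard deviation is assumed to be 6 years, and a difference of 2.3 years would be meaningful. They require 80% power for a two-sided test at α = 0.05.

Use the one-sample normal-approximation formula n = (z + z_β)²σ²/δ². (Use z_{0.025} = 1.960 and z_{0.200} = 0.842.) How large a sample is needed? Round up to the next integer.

n = (z_{α/2} + z_β)² · σ² / δ²
  = (1.960 + 0.842)² · 6² / 2.3²
  = 7.8512 · 36 / 5.29
  = 53.43
Round up → n = 54.

n = 54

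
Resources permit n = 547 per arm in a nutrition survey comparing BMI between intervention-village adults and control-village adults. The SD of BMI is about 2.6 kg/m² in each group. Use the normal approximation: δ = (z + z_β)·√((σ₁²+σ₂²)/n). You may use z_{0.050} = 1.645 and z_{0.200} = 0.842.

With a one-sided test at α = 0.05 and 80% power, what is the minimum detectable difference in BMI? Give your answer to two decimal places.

δ = (z_α + z_β) · √((σ₁²+σ₂²)/n)
  = (1.645 + 0.842) · √(13.52/547)
  = 2.487 · √0.02472
  = 2.487 · 0.1572
  = 0.3910

Minimum detectable difference ≈ 0.39 kg/m²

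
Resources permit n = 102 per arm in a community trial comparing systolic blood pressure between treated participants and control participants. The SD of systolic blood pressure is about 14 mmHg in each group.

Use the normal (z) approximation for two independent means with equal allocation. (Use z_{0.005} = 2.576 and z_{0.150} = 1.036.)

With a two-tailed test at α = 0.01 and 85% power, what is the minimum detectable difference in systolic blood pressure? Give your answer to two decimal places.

Minimum detectable difference ≈ 7.08 mmHg

δ = (z_{α/2} + z_β) · √((σ₁²+σ₂²)/n)
  = (2.576 + 1.036) · √(392/102)
  = 3.612 · √3.8431
  = 3.612 · 1.9604
  = 7.0809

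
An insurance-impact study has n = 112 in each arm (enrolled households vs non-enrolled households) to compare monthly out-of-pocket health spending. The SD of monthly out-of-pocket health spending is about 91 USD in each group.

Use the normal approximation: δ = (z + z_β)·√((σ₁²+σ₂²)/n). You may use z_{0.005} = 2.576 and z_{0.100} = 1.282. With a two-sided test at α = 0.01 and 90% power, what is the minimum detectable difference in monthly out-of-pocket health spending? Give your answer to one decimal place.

δ = (z_{α/2} + z_β) · √((σ₁²+σ₂²)/n)
  = (2.576 + 1.282) · √(16562/112)
  = 3.858 · √147.875
  = 3.858 · 12.1604
  = 46.9148

Minimum detectable difference ≈ 46.9 USD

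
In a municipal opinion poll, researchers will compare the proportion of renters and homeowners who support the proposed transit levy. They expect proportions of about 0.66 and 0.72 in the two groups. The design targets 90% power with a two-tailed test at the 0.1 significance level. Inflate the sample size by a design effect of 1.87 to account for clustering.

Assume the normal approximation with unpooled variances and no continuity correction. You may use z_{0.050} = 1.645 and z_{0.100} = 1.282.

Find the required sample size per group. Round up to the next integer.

n = 1896 per group

n = (z_{α/2} + z_β)² · [p₁(1−p₁) + p₂(1−p₂)] / (p₁ − p₂)²
  = (1.645 + 1.282)² · (0.66·0.34 + 0.72·0.28) / (-0.06)²
  = (2.927)² · (0.2244 + 0.2016) / 0.0036
  = 8.5673 · 0.4260 / 0.0036
  = 1013.80
Design effect: 1.87 × 1013.80 = 1895.81.
Round up → n = 1896 per group.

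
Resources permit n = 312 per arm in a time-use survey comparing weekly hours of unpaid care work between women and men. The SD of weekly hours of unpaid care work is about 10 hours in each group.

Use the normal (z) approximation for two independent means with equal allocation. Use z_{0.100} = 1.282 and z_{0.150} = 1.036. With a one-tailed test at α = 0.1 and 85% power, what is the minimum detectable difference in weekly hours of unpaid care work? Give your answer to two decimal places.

Minimum detectable difference ≈ 1.86 hours

δ = (z_α + z_β) · √((σ₁²+σ₂²)/n)
  = (1.282 + 1.036) · √(200/312)
  = 2.318 · √0.64103
  = 2.318 · 0.8006
  = 1.8559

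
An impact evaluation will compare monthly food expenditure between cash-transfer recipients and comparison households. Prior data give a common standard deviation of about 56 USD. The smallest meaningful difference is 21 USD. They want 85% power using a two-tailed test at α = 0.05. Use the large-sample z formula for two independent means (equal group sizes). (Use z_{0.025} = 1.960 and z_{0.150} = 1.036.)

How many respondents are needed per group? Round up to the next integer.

n = 128 per group

n = (z_{α/2} + z_β)² · (σ₁² + σ₂²) / δ²
  = (1.960 + 1.036)² · (2·56² = 6272) / 21²
  = 8.9760 · 6272 / 441
  = 127.66
Round up → n = 128 per group.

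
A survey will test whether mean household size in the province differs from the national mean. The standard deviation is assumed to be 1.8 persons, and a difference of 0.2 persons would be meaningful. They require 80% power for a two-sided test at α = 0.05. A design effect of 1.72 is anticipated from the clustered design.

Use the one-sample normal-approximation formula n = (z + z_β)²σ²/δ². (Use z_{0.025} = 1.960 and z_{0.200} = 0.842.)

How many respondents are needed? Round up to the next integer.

n = (z_{α/2} + z_β)² · σ² / δ²
  = (1.960 + 0.842)² · 1.8² / 0.2²
  = 7.8512 · 3.24 / 0.04
  = 635.95
Design effect: 1.72 × 635.95 = 1093.83.
Round up → n = 1094.

n = 1094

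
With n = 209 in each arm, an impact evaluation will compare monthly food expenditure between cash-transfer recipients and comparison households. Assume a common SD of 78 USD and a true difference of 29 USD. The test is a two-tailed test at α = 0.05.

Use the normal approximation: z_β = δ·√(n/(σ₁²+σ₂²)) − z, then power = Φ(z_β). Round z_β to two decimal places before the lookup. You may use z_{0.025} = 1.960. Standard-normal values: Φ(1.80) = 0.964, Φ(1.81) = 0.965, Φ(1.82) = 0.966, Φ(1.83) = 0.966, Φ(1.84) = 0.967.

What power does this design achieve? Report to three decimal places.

z_β = δ·√(n/(σ₁²+σ₂²)) − z_{α/2}
    = 29 · √(209/12168) − 1.960
    = 29 · 0.13106 − 1.960
    = 3.8007 − 1.960 = 1.8407 → 1.84
Power = Φ(1.84) = 0.967.

Power ≈ 0.967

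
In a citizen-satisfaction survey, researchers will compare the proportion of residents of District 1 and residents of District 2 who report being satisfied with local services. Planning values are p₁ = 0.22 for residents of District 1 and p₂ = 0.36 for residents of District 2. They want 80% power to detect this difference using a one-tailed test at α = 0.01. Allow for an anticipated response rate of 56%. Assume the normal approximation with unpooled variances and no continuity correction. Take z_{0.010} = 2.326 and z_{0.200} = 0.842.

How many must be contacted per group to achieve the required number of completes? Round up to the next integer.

n = (z_α + z_β)² · [p₁(1−p₁) + p₂(1−p₂)] / (p₁ − p₂)²
  = (2.326 + 0.842)² · (0.22·0.78 + 0.36·0.64) / (-0.14)²
  = (3.168)² · (0.1716 + 0.2304) / 0.0196
  = 10.0362 · 0.4020 / 0.0196
  = 205.85
Adjust for 56% response: 205.85 / 0.56 = 367.58.
Round up → n = 368 per group.

n = 368 per group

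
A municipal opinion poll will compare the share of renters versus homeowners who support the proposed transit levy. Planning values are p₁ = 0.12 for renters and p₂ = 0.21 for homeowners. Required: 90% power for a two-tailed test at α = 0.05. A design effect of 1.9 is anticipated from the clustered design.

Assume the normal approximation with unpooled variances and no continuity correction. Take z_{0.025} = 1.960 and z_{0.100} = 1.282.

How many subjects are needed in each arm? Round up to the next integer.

n = (z_{α/2} + z_β)² · [p₁(1−p₁) + p₂(1−p₂)] / (p₁ − p₂)²
  = (1.960 + 1.282)² · (0.12·0.88 + 0.21·0.79) / (-0.09)²
  = (3.242)² · (0.1056 + 0.1659) / 0.0081
  = 10.5106 · 0.2715 / 0.0081
  = 352.30
Design effect: 1.9 × 352.30 = 669.37.
Round up → n = 670 per group.

n = 670 per group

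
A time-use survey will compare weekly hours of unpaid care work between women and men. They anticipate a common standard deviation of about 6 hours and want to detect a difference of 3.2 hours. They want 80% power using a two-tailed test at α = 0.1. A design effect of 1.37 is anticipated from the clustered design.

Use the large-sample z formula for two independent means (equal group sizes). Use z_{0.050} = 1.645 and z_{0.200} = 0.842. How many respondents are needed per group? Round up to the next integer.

n = 60 per group

n = (z_{α/2} + z_β)² · (σ₁² + σ₂²) / δ²
  = (1.645 + 0.842)² · (2·6² = 72) / 3.2²
  = 6.1852 · 72 / 10.24
  = 43.49
Design effect: 1.37 × 43.49 = 59.58.
Round up → n = 60 per group.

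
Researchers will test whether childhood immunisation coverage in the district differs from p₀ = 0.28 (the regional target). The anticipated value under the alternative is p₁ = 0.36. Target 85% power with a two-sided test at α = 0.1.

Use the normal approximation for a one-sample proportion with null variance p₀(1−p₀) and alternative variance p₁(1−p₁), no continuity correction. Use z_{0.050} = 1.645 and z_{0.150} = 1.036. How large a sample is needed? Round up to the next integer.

n = [z_{α/2}·√(p₀q₀) + z_β·√(p₁q₁)]² / (p₁ − p₀)²
  = [1.645·√(0.28·0.72) + 1.036·√(0.36·0.64)]² / (0.08)²
  = [1.645·0.4490 + 1.036·0.4800]² / 0.0064
  = [1.2359]² / 0.0064
  = 238.66
Round up → n = 239.

n = 239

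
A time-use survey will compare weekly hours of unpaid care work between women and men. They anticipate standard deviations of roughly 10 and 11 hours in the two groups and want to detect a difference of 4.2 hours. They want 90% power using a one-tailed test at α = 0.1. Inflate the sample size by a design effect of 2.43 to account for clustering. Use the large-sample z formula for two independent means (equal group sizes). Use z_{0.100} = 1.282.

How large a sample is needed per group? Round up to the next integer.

n = 201 per group

n = (z_α + z_β)² · (σ₁² + σ₂²) / δ²
  = (1.282 + 1.282)² · (10² + 11² = 221) / 4.2²
  = 6.5741 · 221 / 17.64
  = 82.36
Design effect: 2.43 × 82.36 = 200.14.
Round up → n = 201 per group.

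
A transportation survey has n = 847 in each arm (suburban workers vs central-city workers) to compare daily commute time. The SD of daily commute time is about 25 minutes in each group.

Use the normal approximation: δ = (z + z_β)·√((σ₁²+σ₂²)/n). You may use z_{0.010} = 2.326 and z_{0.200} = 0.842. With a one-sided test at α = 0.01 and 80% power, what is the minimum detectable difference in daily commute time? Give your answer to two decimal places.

Minimum detectable difference ≈ 3.85 minutes

δ = (z_α + z_β) · √((σ₁²+σ₂²)/n)
  = (2.326 + 0.842) · √(1250/847)
  = 3.168 · √1.4758
  = 3.168 · 1.2148
  = 3.8486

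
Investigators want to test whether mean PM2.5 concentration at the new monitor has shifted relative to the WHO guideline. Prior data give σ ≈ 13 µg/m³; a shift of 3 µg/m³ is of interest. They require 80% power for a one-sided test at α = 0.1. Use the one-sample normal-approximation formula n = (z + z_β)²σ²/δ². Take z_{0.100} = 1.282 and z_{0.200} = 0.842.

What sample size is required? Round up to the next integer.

n = 85

n = (z_α + z_β)² · σ² / δ²
  = (1.282 + 0.842)² · 13² / 3²
  = 4.5114 · 169 / 9
  = 84.71
Round up → n = 85.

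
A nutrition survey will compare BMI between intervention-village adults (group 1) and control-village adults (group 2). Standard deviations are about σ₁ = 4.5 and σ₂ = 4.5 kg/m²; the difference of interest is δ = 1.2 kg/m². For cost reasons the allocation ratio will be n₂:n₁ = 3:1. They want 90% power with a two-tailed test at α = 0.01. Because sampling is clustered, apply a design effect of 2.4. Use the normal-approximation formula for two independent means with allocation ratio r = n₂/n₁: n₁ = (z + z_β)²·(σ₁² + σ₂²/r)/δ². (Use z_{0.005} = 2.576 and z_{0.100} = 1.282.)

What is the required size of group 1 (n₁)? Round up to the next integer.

n₁ = (z_{α/2} + z_β)² · (σ₁² + σ₂²/r) / δ²
   = (2.576 + 1.282)² · (4.5² + 4.5²/3) / 1.2²
   = 14.8842 · (20.25 + 6.75) / 1.44
   = 14.8842 · 27 / 1.44
   = 279.08
Design effect: 2.4 × 279.08 = 669.79.
Round up → n₁ = 670; n₂ = r·n₁ = 3 × 670 = 2010.

n₁ = 670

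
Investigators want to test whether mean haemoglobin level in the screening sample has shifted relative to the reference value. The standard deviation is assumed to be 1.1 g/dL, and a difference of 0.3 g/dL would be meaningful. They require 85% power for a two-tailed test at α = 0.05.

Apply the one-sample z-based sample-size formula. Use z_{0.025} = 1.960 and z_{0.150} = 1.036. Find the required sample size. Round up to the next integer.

n = (z_{α/2} + z_β)² · σ² / δ²
  = (1.960 + 1.036)² · 1.1² / 0.3²
  = 8.9760 · 1.21 / 0.09
  = 120.68
Round up → n = 121.

n = 121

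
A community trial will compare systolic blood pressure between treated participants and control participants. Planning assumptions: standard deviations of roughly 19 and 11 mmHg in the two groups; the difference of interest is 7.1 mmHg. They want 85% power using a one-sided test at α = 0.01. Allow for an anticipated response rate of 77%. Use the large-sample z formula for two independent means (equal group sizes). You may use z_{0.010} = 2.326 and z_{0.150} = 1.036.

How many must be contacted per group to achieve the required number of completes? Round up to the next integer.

n = 141 per group

n = (z_α + z_β)² · (σ₁² + σ₂²) / δ²
  = (2.326 + 1.036)² · (19² + 11² = 482) / 7.1²
  = 11.3030 · 482 / 50.41
  = 108.08
Adjust for 77% response: 108.08 / 0.77 = 140.36.
Round up → n = 141 per group.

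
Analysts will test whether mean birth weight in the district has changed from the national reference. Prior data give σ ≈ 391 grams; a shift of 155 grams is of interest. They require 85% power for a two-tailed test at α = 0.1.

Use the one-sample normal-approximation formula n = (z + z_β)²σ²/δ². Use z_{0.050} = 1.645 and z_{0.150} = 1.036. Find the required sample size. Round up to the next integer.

n = (z_{α/2} + z_β)² · σ² / δ²
  = (1.645 + 1.036)² · 391² / 155²
  = 7.1878 · 152881 / 24025
  = 45.74
Round up → n = 46.

n = 46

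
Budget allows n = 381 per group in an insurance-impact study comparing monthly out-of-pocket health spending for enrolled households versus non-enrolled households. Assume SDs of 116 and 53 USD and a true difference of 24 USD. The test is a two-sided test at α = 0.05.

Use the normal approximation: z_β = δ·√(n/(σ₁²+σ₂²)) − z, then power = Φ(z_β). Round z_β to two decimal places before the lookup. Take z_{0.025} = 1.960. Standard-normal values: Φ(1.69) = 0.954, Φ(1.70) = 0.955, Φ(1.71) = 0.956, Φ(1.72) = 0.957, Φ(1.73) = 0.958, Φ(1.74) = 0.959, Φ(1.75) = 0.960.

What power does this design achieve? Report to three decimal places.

Power ≈ 0.956

z_β = δ·√(n/(σ₁²+σ₂²)) − z_{α/2}
    = 24 · √(381/16265) − 1.960
    = 24 · 0.15305 − 1.960
    = 3.6732 − 1.960 = 1.7132 → 1.71
Power = Φ(1.71) = 0.956.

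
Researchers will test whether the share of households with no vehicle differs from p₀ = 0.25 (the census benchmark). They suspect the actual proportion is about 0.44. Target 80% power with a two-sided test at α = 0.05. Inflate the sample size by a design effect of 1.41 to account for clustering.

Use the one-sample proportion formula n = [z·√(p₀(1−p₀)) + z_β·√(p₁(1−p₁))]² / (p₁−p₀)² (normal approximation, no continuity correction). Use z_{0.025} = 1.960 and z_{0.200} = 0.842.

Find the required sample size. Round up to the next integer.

n = [z_{α/2}·√(p₀q₀) + z_β·√(p₁q₁)]² / (p₁ − p₀)²
  = [1.960·√(0.25·0.75) + 0.842·√(0.44·0.56)]² / (0.19)²
  = [1.960·0.4330 + 0.842·0.4964]² / 0.0361
  = [1.2667]² / 0.0361
  = 44.44
Design effect: 1.41 × 44.44 = 62.67.
Round up → n = 63.

n = 63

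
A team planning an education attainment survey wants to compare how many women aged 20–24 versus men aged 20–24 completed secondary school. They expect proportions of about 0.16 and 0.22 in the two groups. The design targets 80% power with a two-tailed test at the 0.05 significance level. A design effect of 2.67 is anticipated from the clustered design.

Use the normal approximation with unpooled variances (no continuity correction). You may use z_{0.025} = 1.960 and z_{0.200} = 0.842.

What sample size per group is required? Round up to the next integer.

n = 1782 per group

n = (z_{α/2} + z_β)² · [p₁(1−p₁) + p₂(1−p₂)] / (p₁ − p₂)²
  = (1.960 + 0.842)² · (0.16·0.84 + 0.22·0.78) / (-0.06)²
  = (2.802)² · (0.1344 + 0.1716) / 0.0036
  = 7.8512 · 0.3060 / 0.0036
  = 667.35
Design effect: 2.67 × 667.35 = 1781.83.
Round up → n = 1782 per group.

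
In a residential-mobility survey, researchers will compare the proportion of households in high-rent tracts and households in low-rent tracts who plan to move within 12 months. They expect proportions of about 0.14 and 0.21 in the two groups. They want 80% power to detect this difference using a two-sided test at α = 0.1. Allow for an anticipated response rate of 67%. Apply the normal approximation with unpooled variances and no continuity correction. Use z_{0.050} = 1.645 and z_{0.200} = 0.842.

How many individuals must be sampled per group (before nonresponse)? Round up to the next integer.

n = 540 per group

n = (z_{α/2} + z_β)² · [p₁(1−p₁) + p₂(1−p₂)] / (p₁ − p₂)²
  = (1.645 + 0.842)² · (0.14·0.86 + 0.21·0.79) / (-0.07)²
  = (2.487)² · (0.1204 + 0.1659) / 0.0049
  = 6.1852 · 0.2863 / 0.0049
  = 361.39
Adjust for 67% response: 361.39 / 0.67 = 539.39.
Round up → n = 540 per group.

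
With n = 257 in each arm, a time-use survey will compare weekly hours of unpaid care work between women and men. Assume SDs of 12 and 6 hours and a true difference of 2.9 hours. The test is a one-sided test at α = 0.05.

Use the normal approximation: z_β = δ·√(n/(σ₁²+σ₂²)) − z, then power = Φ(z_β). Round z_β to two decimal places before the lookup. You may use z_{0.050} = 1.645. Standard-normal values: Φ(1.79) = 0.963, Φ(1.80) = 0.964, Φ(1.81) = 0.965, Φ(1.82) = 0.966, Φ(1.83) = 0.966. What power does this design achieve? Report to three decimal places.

Power ≈ 0.966

z_β = δ·√(n/(σ₁²+σ₂²)) − z_α
    = 2.9 · √(257/180) − 1.645
    = 2.9 · 1.19490 − 1.645
    = 3.4652 − 1.645 = 1.8202 → 1.82
Power = Φ(1.82) = 0.966.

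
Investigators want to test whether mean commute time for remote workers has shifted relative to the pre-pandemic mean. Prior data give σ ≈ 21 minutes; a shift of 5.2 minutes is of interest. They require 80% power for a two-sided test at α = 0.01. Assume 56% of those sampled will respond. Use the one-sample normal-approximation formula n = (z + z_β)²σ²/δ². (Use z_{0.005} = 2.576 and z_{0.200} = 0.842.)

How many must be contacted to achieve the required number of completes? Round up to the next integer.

n = (z_{α/2} + z_β)² · σ² / δ²
  = (2.576 + 0.842)² · 21² / 5.2²
  = 11.6827 · 441 / 27.04
  = 190.54
Adjust for 56% response: 190.54 / 0.56 = 340.24.
Round up → n = 341.

n = 341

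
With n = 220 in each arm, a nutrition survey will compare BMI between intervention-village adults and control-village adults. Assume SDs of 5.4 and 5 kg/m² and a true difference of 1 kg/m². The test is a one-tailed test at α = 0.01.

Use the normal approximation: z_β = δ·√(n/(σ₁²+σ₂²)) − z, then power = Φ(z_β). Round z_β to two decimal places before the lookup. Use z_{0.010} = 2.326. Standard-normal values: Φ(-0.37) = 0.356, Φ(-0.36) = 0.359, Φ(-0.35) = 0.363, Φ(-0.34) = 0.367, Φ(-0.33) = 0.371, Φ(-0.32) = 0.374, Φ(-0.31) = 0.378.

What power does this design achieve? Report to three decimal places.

Power ≈ 0.378

z_β = δ·√(n/(σ₁²+σ₂²)) − z_α
    = 1 · √(220/54.16) − 2.326
    = 1 · 2.01545 − 2.326
    = 2.0154 − 2.326 = -0.3106 → -0.31
Power = Φ(-0.31) = 0.378.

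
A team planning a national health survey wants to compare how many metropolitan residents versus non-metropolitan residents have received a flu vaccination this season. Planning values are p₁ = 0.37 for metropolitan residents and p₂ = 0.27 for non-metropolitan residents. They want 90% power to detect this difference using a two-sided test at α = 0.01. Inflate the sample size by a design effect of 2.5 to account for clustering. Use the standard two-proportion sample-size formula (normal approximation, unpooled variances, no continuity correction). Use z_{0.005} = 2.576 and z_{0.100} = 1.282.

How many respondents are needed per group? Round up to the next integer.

n = 1601 per group

n = (z_{α/2} + z_β)² · [p₁(1−p₁) + p₂(1−p₂)] / (p₁ − p₂)²
  = (2.576 + 1.282)² · (0.37·0.63 + 0.27·0.73) / (0.10)²
  = (3.858)² · (0.2331 + 0.1971) / 0.0100
  = 14.8842 · 0.4302 / 0.0100
  = 640.32
Design effect: 2.5 × 640.32 = 1600.79.
Round up → n = 1601 per group.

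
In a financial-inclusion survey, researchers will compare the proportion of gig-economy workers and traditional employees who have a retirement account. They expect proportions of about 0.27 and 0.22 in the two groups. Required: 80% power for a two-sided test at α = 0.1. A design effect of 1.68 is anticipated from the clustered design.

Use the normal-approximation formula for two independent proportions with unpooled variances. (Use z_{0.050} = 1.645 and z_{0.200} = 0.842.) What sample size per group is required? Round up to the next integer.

n = 1533 per group

n = (z_{α/2} + z_β)² · [p₁(1−p₁) + p₂(1−p₂)] / (p₁ − p₂)²
  = (1.645 + 0.842)² · (0.27·0.73 + 0.22·0.78) / (0.05)²
  = (2.487)² · (0.1971 + 0.1716) / 0.0025
  = 6.1852 · 0.3687 / 0.0025
  = 912.19
Design effect: 1.68 × 912.19 = 1532.48.
Round up → n = 1533 per group.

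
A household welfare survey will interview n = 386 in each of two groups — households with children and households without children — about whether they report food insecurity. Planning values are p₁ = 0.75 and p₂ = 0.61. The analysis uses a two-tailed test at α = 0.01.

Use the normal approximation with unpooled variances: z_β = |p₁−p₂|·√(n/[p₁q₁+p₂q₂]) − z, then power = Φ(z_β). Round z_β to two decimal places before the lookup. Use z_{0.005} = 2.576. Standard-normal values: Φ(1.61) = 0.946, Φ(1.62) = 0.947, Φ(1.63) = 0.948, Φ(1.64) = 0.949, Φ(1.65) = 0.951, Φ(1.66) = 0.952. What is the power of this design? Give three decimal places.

Power ≈ 0.949

z_β = |p₁−p₂|·√(n/[p₁q₁+p₂q₂]) − z_{α/2}
    = 0.14 · √(386/0.4254) − 2.576
    = 0.14 · 30.1228 − 2.576
    = 4.2172 − 2.576 = 1.6412 → 1.64
Power = Φ(1.64) = 0.949.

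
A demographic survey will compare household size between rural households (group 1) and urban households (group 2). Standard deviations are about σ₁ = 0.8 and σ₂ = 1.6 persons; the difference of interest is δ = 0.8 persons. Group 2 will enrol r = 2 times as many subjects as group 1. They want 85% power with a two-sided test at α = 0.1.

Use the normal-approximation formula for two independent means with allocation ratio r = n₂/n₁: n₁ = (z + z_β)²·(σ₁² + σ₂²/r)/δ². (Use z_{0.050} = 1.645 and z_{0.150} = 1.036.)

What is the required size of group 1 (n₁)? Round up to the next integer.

n₁ = 22

n₁ = (z_{α/2} + z_β)² · (σ₁² + σ₂²/r) / δ²
   = (1.645 + 1.036)² · (0.8² + 1.6²/2) / 0.8²
   = 7.1878 · (0.64 + 1.28) / 0.64
   = 7.1878 · 1.92 / 0.64
   = 21.56
Round up → n₁ = 22; n₂ = r·n₁ = 2 × 22 = 44.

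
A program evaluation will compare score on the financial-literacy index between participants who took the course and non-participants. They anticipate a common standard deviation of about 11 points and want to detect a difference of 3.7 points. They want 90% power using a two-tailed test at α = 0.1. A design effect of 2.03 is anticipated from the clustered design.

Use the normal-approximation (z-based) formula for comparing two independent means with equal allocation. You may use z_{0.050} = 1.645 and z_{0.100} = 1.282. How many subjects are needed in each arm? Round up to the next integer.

n = (z_{α/2} + z_β)² · (σ₁² + σ₂²) / δ²
  = (1.645 + 1.282)² · (2·11² = 242) / 3.7²
  = 8.5673 · 242 / 13.69
  = 151.45
Design effect: 2.03 × 151.45 = 307.44.
Round up → n = 308 per group.

n = 308 per group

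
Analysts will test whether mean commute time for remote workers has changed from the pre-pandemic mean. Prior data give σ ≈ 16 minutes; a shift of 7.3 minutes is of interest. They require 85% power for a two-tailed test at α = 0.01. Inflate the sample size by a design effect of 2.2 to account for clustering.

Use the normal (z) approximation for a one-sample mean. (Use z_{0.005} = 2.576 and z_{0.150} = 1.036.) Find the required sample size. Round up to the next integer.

n = (z_{α/2} + z_β)² · σ² / δ²
  = (2.576 + 1.036)² · 16² / 7.3²
  = 13.0465 · 256 / 53.29
  = 62.67
Design effect: 2.2 × 62.67 = 137.88.
Round up → n = 138.

n = 138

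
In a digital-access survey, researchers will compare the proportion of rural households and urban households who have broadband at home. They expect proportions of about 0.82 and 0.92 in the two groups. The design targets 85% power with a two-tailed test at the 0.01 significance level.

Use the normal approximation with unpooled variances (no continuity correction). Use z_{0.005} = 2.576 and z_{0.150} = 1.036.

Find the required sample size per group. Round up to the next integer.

n = (z_{α/2} + z_β)² · [p₁(1−p₁) + p₂(1−p₂)] / (p₁ − p₂)²
  = (2.576 + 1.036)² · (0.82·0.18 + 0.92·0.08) / (-0.10)²
  = (3.612)² · (0.1476 + 0.0736) / 0.0100
  = 13.0465 · 0.2212 / 0.0100
  = 288.59
Round up → n = 289 per group.

n = 289 per group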